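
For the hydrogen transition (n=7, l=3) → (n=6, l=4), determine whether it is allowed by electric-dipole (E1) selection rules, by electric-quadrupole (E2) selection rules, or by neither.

E1

Δl = 4 − 3 = +1; l_i + l_f = 7.
E1 (Δl = ±1): satisfied.
E2 (Δl = 0,±2, l_i+l_f ≥ 2): not satisfied.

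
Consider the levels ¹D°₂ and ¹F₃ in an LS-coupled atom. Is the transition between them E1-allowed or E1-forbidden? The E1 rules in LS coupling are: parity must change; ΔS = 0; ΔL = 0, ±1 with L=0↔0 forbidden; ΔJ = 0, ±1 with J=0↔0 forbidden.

allowed

Parity must change: odd → even — ok.
ΔS = 0: S: 0 → 0 — ok.
ΔL = 0, ±1 (not L=0↔0): L: 2 → 3, ΔL = +1 — ok.
ΔJ = 0, ±1 (not J=0↔0): J: 2 → 3, ΔJ = +1 — ok.
All four E1 rules are satisfied.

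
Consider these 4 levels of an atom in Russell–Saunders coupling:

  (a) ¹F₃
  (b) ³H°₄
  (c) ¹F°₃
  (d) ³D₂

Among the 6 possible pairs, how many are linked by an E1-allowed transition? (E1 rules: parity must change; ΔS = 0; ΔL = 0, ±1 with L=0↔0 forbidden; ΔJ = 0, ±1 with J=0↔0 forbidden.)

(a)–(b): forbidden (ΔS, ΔL).
(a)–(c): allowed.
(a)–(d): forbidden (parity, ΔS).
(b)–(c): forbidden (parity, ΔS, ΔL).
(b)–(d): forbidden (ΔL, ΔJ).
(c)–(d): forbidden (ΔS).
Allowed pairs: 1 of 6.

1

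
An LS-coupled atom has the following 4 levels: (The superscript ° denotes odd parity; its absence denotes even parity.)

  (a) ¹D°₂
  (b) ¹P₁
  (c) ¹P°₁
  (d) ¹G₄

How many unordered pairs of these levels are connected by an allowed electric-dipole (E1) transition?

2

(a)–(b): allowed.
(a)–(c): forbidden (parity).
(a)–(d): forbidden (ΔL, ΔJ).
(b)–(c): allowed.
(b)–(d): forbidden (parity, ΔL, ΔJ).
(c)–(d): forbidden (ΔL, ΔJ).
Allowed pairs: 2 of 6.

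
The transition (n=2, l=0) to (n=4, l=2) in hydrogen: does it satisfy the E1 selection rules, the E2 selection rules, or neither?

Δl = 2 − 0 = +2; l_i + l_f = 2.
E1 (Δl = ±1): not satisfied.
E2 (Δl = 0,±2, l_i+l_f ≥ 2): satisfied.

E2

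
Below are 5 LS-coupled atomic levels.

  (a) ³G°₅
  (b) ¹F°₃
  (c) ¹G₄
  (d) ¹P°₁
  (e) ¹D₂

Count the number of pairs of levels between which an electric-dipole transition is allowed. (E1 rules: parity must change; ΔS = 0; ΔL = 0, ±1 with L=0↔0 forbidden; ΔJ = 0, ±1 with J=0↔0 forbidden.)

3

(a)–(b): forbidden (parity, ΔS, ΔJ).
(a)–(c): forbidden (ΔS).
(a)–(d): forbidden (parity, ΔS, ΔL, ΔJ).
(a)–(e): forbidden (ΔS, ΔL, ΔJ).
(b)–(c): allowed.
(b)–(d): forbidden (parity, ΔL, ΔJ).
(b)–(e): allowed.
(c)–(d): forbidden (ΔL, ΔJ).
(c)–(e): forbidden (parity, ΔL, ΔJ).
(d)–(e): allowed.
Allowed pairs: 3 of 10.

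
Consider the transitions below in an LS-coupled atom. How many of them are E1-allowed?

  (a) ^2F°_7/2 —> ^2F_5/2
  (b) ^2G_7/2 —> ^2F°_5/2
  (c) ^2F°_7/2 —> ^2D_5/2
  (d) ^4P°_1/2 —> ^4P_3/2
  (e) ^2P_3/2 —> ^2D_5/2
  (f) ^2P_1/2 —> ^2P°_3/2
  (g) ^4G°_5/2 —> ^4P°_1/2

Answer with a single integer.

5

(a) allowed
(b) allowed
(c) allowed
(d) allowed
(e) forbidden (parity fails)
(f) allowed
(g) forbidden (parity, ΔL, ΔJ fail)
Total allowed: 5 of 7.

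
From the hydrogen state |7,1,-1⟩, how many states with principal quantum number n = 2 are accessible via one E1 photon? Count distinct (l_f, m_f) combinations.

E1 requires Δl = ±1, so l_f ∈ {0, 2}; with 0 ≤ l_f ≤ n_f−1 = 1, the allowed l_f values are {0}.
For l_f = 0: m_f ∈ {m_i−1, m_i, m_i+1} ∩ [−0, 0] = {0} → 1 state.
Total: 1.

1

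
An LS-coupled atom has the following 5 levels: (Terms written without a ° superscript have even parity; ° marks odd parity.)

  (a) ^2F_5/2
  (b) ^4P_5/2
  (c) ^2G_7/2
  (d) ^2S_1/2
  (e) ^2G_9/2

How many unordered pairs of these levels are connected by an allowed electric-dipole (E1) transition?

0

(a)–(b): forbidden (parity, ΔS, ΔL).
(a)–(c): forbidden (parity).
(a)–(d): forbidden (parity, ΔL, ΔJ).
(a)–(e): forbidden (parity, ΔJ).
(b)–(c): forbidden (parity, ΔS, ΔL).
(b)–(d): forbidden (parity, ΔS, ΔJ).
(b)–(e): forbidden (parity, ΔS, ΔL, ΔJ).
(c)–(d): forbidden (parity, ΔL, ΔJ).
(c)–(e): forbidden (parity).
(d)–(e): forbidden (parity, ΔL, ΔJ).
Allowed pairs: 0 of 10.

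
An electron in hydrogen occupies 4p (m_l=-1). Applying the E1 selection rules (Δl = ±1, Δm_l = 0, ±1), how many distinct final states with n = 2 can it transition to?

E1 requires Δl = ±1, so l_f ∈ {0, 2}; with 0 ≤ l_f ≤ n_f−1 = 1, the allowed l_f values are {0}.
For l_f = 0: m_f ∈ {m_i−1, m_i, m_i+1} ∩ [−0, 0] = {0} → 1 state.
Total: 1.

1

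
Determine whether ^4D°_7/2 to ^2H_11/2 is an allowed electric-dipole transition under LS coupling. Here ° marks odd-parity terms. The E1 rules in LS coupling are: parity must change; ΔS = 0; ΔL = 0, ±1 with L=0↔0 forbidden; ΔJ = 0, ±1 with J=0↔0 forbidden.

forbidden

Reading off the term symbols: S 3/2→1/2, L 2→5, J 7/2→11/2, parity odd→even.
Parity must change: odd → even — satisfied.
ΔS = 0: S: 3/2 → 1/2 — violated.
ΔL = 0, ±1 (not L=0↔0): L: 2 → 5, ΔL = +3 — violated.
ΔJ = 0, ±1 (not J=0↔0): J: 7/2 → 11/2, ΔJ = +2 — violated.
Rule(s) violated: ΔS, ΔL, ΔJ.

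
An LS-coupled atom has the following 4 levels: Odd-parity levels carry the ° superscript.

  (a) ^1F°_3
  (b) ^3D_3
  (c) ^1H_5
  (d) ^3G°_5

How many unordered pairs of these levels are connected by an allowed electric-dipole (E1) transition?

0

(a)–(b): forbidden (ΔS).
(a)–(c): forbidden (ΔL, ΔJ).
(a)–(d): forbidden (parity, ΔS, ΔJ).
(b)–(c): forbidden (parity, ΔS, ΔL, ΔJ).
(b)–(d): forbidden (ΔL, ΔJ).
(c)–(d): forbidden (ΔS).
Allowed pairs: 0 of 6.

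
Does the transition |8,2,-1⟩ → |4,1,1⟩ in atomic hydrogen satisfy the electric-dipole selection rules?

forbidden

Initial l = 2, final l = 1, so Δl = -1. E1 requires Δl = ±1: satisfied.
Δm_l = 1 − (-1) = +2. E1 requires Δm_l = 0, ±1: violated.
The transition is electric-dipole forbidden.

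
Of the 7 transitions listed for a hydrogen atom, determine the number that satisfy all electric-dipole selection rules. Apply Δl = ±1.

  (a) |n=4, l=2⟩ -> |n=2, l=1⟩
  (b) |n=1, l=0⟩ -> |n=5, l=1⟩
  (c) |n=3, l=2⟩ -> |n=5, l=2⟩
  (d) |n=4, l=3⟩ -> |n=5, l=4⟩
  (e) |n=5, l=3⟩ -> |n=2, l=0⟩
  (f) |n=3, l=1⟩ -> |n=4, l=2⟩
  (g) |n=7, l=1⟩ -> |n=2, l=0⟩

(a) allowed
(b) allowed
(c) forbidden — Δl = +0 (E1 requires Δl = ±1)
(d) allowed
(e) forbidden — Δl = -3 (E1 requires Δl = ±1)
(f) allowed
(g) allowed
Total allowed: 5 of 7.

5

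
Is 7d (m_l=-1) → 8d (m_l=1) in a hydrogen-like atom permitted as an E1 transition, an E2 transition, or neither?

Δl = 2 − 2 = +0; l_i + l_f = 4.
Δm_l = +2.
E1 (Δl = ±1, |Δm_l| ≤ 1): not satisfied.
E2 (Δl = 0,±2, l_i+l_f ≥ 2, |Δm_l| ≤ 2): satisfied.

E2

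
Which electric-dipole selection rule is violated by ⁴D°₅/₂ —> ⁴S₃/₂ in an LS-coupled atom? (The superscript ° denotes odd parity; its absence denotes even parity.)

the ΔL = 0, ±1 rule

Initial level: S=3/2, L=2, J=5/2, parity odd. Final level: S=3/2, L=0, J=3/2, parity even.
Parity must change: odd → even — ✓.
ΔS = 0: S: 3/2 → 3/2 — ✓.
ΔL = 0, ±1 (not L=0↔0): L: 2 → 0, ΔL = -2 — ✗.
ΔJ = 0, ±1 (not J=0↔0): J: 5/2 → 3/2, ΔJ = -1 — ✓.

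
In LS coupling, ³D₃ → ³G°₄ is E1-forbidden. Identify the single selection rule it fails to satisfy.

the ΔL = 0, ±1 rule

Initial level: S=1, L=2, J=3, parity even. Final level: S=1, L=4, J=4, parity odd.
ΔJ = 0, ±1 (not J=0↔0): J: 3 → 4, ΔJ = +1 — satisfied.
Parity must change: even → odd — satisfied.
ΔL = 0, ±1 (not L=0↔0): L: 2 → 4, ΔL = +2 — violated.
ΔS = 0: S: 1 → 1 — satisfied.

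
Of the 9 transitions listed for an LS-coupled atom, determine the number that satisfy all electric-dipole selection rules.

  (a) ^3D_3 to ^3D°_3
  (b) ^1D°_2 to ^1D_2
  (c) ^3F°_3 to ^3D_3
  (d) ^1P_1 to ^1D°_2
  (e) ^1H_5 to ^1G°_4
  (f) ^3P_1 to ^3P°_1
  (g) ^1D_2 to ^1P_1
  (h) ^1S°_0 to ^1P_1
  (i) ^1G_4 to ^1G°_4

(a) allowed
(b) allowed
(c) allowed
(d) allowed
(e) allowed
(f) allowed
(g) forbidden (parity fails)
(h) allowed
(i) allowed
Total allowed: 8 of 9.

8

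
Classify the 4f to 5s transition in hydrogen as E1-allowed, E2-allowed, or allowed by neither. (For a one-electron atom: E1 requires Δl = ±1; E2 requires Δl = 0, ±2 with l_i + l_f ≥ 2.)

Δl = 0 − 3 = -3; l_i + l_f = 3.
E1 (Δl = ±1): not satisfied.
E2 (Δl = 0,±2, l_i+l_f ≥ 2): not satisfied.

neither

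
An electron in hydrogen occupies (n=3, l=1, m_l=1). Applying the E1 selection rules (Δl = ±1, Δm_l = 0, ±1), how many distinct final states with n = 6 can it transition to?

E1 requires Δl = ±1, so l_f ∈ {0, 2}; with 0 ≤ l_f ≤ n_f−1 = 5, the allowed l_f values are {0, 2}.
For l_f = 0: m_f ∈ {m_i−1, m_i, m_i+1} ∩ [−0, 0] = {0} → 1 state.
For l_f = 2: m_f ∈ {m_i−1, m_i, m_i+1} ∩ [−2, 2] = {0, 1, 2} → 3 states.
Total: 4.

4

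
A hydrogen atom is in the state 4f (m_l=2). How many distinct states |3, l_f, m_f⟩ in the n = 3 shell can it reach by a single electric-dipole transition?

E1 requires Δl = ±1, so l_f ∈ {2, 4}; with 0 ≤ l_f ≤ n_f−1 = 2, the allowed l_f values are {2}.
For l_f = 2: m_f ∈ {m_i−1, m_i, m_i+1} ∩ [−2, 2] = {1, 2} → 2 states.
Total: 2.

2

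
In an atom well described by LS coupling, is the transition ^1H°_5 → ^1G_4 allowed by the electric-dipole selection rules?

allowed

Parity must change: odd → even — satisfied.
ΔS = 0: S: 0 → 0 — satisfied.
ΔL = 0, ±1 (not L=0↔0): L: 5 → 4, ΔL = -1 — satisfied.
ΔJ = 0, ±1 (not J=0↔0): J: 5 → 4, ΔJ = -1 — satisfied.
All four E1 rules are satisfied.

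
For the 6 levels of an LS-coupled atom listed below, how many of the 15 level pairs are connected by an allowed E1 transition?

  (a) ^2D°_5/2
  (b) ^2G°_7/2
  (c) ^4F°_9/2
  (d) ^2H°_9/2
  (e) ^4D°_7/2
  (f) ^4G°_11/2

(a)–(b): forbidden (parity, ΔL).
(a)–(c): forbidden (parity, ΔS, ΔJ).
(a)–(d): forbidden (parity, ΔL, ΔJ).
(a)–(e): forbidden (parity, ΔS).
(a)–(f): forbidden (parity, ΔS, ΔL, ΔJ).
(b)–(c): forbidden (parity, ΔS).
(b)–(d): forbidden (parity).
(b)–(e): forbidden (parity, ΔS, ΔL).
(b)–(f): forbidden (parity, ΔS, ΔJ).
(c)–(d): forbidden (parity, ΔS, ΔL).
(c)–(e): forbidden (parity).
(c)–(f): forbidden (parity).
(d)–(e): forbidden (parity, ΔS, ΔL).
(d)–(f): forbidden (parity, ΔS).
(e)–(f): forbidden (parity, ΔL, ΔJ).
Allowed pairs: 0 of 15.

0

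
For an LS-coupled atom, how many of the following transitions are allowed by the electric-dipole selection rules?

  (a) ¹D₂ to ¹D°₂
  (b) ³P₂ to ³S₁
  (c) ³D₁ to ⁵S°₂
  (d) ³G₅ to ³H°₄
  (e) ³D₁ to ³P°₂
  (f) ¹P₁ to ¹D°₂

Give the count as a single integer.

4

(a) allowed
(b) forbidden (parity fails)
(c) forbidden (ΔS, ΔL fail)
(d) allowed
(e) allowed
(f) allowed
Total allowed: 4 of 6.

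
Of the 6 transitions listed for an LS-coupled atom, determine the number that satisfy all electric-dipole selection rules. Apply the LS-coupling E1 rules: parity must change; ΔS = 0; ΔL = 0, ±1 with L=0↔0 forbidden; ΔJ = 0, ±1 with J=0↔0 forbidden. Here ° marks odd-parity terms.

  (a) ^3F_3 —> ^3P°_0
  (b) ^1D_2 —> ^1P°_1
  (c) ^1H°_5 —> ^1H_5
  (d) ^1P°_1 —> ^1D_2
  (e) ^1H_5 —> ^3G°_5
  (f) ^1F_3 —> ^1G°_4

4

(a) forbidden (ΔL, ΔJ fail)
(b) allowed
(c) allowed
(d) allowed
(e) forbidden (ΔS fails)
(f) allowed
Total allowed: 4 of 6.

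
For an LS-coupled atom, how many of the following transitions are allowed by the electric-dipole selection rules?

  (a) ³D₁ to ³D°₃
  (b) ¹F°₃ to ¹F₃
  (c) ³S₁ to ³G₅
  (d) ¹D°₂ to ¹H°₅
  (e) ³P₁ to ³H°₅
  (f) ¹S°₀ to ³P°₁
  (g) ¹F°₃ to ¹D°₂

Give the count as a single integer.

(a) forbidden (ΔJ fails)
(b) allowed
(c) forbidden (parity, ΔL, ΔJ fail)
(d) forbidden (parity, ΔL, ΔJ fail)
(e) forbidden (ΔL, ΔJ fail)
(f) forbidden (parity, ΔS fail)
(g) forbidden (parity fails)
Total allowed: 1 of 7.

1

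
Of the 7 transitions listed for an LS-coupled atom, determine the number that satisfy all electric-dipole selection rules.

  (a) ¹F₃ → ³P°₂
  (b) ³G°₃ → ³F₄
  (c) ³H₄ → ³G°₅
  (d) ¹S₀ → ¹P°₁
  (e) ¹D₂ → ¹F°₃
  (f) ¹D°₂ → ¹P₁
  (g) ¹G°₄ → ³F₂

5

(a) forbidden (ΔS, ΔL fail)
(b) allowed
(c) allowed
(d) allowed
(e) allowed
(f) allowed
(g) forbidden (ΔS, ΔJ fail)
Total allowed: 5 of 7.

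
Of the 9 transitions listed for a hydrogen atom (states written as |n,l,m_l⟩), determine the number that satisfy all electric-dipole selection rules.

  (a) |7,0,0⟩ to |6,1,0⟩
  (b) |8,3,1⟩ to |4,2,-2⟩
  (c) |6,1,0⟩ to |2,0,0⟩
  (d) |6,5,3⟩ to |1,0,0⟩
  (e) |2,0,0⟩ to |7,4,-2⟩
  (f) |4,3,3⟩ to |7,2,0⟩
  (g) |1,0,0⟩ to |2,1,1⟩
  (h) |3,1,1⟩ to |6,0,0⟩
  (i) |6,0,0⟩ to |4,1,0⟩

(a) allowed
(b) forbidden — Δm_l = -3 (E1 requires Δm_l = 0, ±1)
(c) allowed
(d) forbidden — Δl = -5 (E1 requires Δl = ±1); Δm_l = -3 (E1 requires Δm_l = 0, ±1)
(e) forbidden — Δl = +4 (E1 requires Δl = ±1); Δm_l = -2 (E1 requires Δm_l = 0, ±1)
(f) forbidden — Δm_l = -3 (E1 requires Δm_l = 0, ±1)
(g) allowed
(h) allowed
(i) allowed
Total allowed: 5 of 9.

5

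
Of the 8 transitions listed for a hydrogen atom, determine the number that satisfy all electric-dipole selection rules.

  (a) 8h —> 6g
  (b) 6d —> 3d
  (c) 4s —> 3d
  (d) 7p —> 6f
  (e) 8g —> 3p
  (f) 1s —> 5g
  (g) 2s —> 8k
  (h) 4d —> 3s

1

(a) allowed
(b) forbidden — Δl = +0 (E1 requires Δl = ±1)
(c) forbidden — Δl = +2 (E1 requires Δl = ±1)
(d) forbidden — Δl = +2 (E1 requires Δl = ±1)
(e) forbidden — Δl = -3 (E1 requires Δl = ±1)
(f) forbidden — Δl = +4 (E1 requires Δl = ±1)
(g) forbidden — Δl = +7 (E1 requires Δl = ±1)
(h) forbidden — Δl = -2 (E1 requires Δl = ±1)
Total allowed: 1 of 8.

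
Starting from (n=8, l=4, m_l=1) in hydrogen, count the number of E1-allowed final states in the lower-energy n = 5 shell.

3

E1 requires Δl = ±1, so l_f ∈ {3, 5}; with 0 ≤ l_f ≤ n_f−1 = 4, the allowed l_f values are {3}.
For l_f = 3: m_f ∈ {m_i−1, m_i, m_i+1} ∩ [−3, 3] = {0, 1, 2} → 3 states.
Total: 3.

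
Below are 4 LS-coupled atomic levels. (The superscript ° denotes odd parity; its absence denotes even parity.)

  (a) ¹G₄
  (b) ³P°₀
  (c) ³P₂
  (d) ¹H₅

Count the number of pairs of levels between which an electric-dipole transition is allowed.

0

(a)–(b): forbidden (ΔS, ΔL, ΔJ).
(a)–(c): forbidden (parity, ΔS, ΔL, ΔJ).
(a)–(d): forbidden (parity).
(b)–(c): forbidden (ΔJ).
(b)–(d): forbidden (ΔS, ΔL, ΔJ).
(c)–(d): forbidden (parity, ΔS, ΔL, ΔJ).
Allowed pairs: 0 of 6.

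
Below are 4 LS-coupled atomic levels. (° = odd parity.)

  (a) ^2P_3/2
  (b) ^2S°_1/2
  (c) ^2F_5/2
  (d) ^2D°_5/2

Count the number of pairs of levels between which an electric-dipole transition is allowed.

(a)–(b): allowed.
(a)–(c): forbidden (parity, ΔL).
(a)–(d): allowed.
(b)–(c): forbidden (ΔL, ΔJ).
(b)–(d): forbidden (parity, ΔL, ΔJ).
(c)–(d): allowed.
Allowed pairs: 3 of 6.

3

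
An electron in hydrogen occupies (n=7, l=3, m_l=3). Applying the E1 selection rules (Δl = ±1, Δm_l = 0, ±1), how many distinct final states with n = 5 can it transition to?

E1 requires Δl = ±1, so l_f ∈ {2, 4}; with 0 ≤ l_f ≤ n_f−1 = 4, the allowed l_f values are {2, 4}.
For l_f = 2: m_f ∈ {m_i−1, m_i, m_i+1} ∩ [−2, 2] = {2} → 1 state.
For l_f = 4: m_f ∈ {m_i−1, m_i, m_i+1} ∩ [−4, 4] = {2, 3, 4} → 3 states.
Total: 4.

4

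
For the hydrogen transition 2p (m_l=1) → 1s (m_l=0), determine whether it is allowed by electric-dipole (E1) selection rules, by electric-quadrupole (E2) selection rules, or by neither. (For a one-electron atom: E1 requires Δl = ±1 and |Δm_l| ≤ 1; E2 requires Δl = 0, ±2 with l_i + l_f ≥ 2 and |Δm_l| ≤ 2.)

E1

Δl = 0 − 1 = -1; l_i + l_f = 1.
Δm_l = -1.
E1 (Δl = ±1, |Δm_l| ≤ 1): satisfied.
E2 (Δl = 0,±2, l_i+l_f ≥ 2, |Δm_l| ≤ 2): not satisfied.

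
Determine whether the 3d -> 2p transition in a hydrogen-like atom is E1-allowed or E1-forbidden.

allowed

l: 2 → 1 (Δl = -1). Δl = ±1 passes.
All E1 selection rules are satisfied.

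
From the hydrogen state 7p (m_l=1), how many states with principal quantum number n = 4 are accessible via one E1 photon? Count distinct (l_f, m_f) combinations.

4

E1 requires Δl = ±1, so l_f ∈ {0, 2}; with 0 ≤ l_f ≤ n_f−1 = 3, the allowed l_f values are {0, 2}.
For l_f = 0: m_f ∈ {m_i−1, m_i, m_i+1} ∩ [−0, 0] = {0} → 1 state.
For l_f = 2: m_f ∈ {m_i−1, m_i, m_i+1} ∩ [−2, 2] = {0, 1, 2} → 3 states.
Total: 4.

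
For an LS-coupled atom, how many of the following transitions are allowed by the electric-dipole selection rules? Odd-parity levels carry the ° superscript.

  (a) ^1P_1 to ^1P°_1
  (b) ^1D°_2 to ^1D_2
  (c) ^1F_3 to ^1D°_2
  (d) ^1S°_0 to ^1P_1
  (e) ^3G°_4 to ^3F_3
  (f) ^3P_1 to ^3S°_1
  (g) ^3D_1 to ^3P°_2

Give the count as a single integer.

7

(a) allowed
(b) allowed
(c) allowed
(d) allowed
(e) allowed
(f) allowed
(g) allowed
Total allowed: 7 of 7.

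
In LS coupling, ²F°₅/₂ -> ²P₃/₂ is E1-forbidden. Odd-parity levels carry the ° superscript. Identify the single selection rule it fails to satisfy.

the ΔL = 0, ±1 rule

Initial level: S=1/2, L=3, J=5/2, parity odd. Final level: S=1/2, L=1, J=3/2, parity even.
Parity must change: odd → even — ✓.
ΔS = 0: S: 1/2 → 1/2 — ✓.
ΔL = 0, ±1 (not L=0↔0): L: 3 → 1, ΔL = -2 — ✗.
ΔJ = 0, ±1 (not J=0↔0): J: 5/2 → 3/2, ΔJ = -1 — ✓.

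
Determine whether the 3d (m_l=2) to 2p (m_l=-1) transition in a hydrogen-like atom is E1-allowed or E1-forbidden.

forbidden

Initial l = 2, final l = 1, so Δl = -1. E1 requires Δl = ±1: ✓.
m_l: 2 → -1 (Δm_l = -3). |Δm_l| ≤ 1 ✗.
The transition is electric-dipole forbidden.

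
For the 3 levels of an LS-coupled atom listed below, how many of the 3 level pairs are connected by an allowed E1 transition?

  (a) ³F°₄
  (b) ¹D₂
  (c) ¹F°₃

1

(a)–(b): forbidden (ΔS, ΔJ).
(a)–(c): forbidden (parity, ΔS).
(b)–(c): allowed.
Allowed pairs: 1 of 3.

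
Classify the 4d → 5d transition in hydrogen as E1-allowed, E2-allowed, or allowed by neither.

E2

Δl = 2 − 2 = +0; l_i + l_f = 4.
E1 (Δl = ±1): not satisfied.
E2 (Δl = 0,±2, l_i+l_f ≥ 2): satisfied.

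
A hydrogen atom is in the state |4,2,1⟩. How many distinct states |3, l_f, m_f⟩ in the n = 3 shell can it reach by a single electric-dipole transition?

E1 requires Δl = ±1, so l_f ∈ {1, 3}; with 0 ≤ l_f ≤ n_f−1 = 2, the allowed l_f values are {1}.
For l_f = 1: m_f ∈ {m_i−1, m_i, m_i+1} ∩ [−1, 1] = {0, 1} → 2 states.
Total: 2.

2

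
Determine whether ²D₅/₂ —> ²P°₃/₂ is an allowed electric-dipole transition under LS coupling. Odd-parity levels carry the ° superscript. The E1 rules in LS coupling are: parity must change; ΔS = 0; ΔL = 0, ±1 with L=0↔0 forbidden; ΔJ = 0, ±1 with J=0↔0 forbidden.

Parity must change: even → odd — satisfied.
ΔS = 0: S: 1/2 → 1/2 — satisfied.
ΔL = 0, ±1 (not L=0↔0): L: 2 → 1, ΔL = -1 — satisfied.
ΔJ = 0, ±1 (not J=0↔0): J: 5/2 → 3/2, ΔJ = -1 — satisfied.
All four E1 rules are satisfied.

allowed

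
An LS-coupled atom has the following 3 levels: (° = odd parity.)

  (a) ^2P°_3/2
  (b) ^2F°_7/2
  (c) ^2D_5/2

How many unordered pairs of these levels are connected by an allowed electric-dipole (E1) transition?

(a)–(b): forbidden (parity, ΔL, ΔJ).
(a)–(c): allowed.
(b)–(c): allowed.
Allowed pairs: 2 of 3.

2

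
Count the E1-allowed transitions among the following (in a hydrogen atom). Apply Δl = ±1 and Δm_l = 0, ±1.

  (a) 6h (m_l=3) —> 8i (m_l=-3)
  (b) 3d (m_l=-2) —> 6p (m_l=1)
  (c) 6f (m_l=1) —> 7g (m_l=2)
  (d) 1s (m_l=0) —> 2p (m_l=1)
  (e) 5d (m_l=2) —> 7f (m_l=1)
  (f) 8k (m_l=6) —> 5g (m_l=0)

3

(a) forbidden — Δm_l = -6 (E1 requires Δm_l = 0, ±1)
(b) forbidden — Δm_l = +3 (E1 requires Δm_l = 0, ±1)
(c) allowed
(d) allowed
(e) allowed
(f) forbidden — Δl = -3 (E1 requires Δl = ±1); Δm_l = -6 (E1 requires Δm_l = 0, ±1)
Total allowed: 3 of 6.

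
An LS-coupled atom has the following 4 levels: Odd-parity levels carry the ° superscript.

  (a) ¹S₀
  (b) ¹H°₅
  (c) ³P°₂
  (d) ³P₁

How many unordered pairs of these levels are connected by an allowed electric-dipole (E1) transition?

(a)–(b): forbidden (ΔL, ΔJ).
(a)–(c): forbidden (ΔS, ΔJ).
(a)–(d): forbidden (parity, ΔS).
(b)–(c): forbidden (parity, ΔS, ΔL, ΔJ).
(b)–(d): forbidden (ΔS, ΔL, ΔJ).
(c)–(d): allowed.
Allowed pairs: 1 of 6.

1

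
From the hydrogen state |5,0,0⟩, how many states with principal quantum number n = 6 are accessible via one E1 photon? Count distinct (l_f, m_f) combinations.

E1 requires Δl = ±1, so l_f ∈ {-1, 1}; with 0 ≤ l_f ≤ n_f−1 = 5, the allowed l_f values are {1}.
For l_f = 1: m_f ∈ {m_i−1, m_i, m_i+1} ∩ [−1, 1] = {-1, 0, 1} → 3 states.
Total: 3.

3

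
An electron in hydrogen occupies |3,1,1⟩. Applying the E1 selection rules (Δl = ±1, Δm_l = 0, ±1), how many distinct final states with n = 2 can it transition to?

1

E1 requires Δl = ±1, so l_f ∈ {0, 2}; with 0 ≤ l_f ≤ n_f−1 = 1, the allowed l_f values are {0}.
For l_f = 0: m_f ∈ {m_i−1, m_i, m_i+1} ∩ [−0, 0] = {0} → 1 state.
Total: 1.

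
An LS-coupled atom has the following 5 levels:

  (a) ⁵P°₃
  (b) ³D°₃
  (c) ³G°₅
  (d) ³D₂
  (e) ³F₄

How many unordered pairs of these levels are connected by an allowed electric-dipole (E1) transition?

(a)–(b): forbidden (parity, ΔS).
(a)–(c): forbidden (parity, ΔS, ΔL, ΔJ).
(a)–(d): forbidden (ΔS).
(a)–(e): forbidden (ΔS, ΔL).
(b)–(c): forbidden (parity, ΔL, ΔJ).
(b)–(d): allowed.
(b)–(e): allowed.
(c)–(d): forbidden (ΔL, ΔJ).
(c)–(e): allowed.
(d)–(e): forbidden (parity, ΔJ).
Allowed pairs: 3 of 10.

3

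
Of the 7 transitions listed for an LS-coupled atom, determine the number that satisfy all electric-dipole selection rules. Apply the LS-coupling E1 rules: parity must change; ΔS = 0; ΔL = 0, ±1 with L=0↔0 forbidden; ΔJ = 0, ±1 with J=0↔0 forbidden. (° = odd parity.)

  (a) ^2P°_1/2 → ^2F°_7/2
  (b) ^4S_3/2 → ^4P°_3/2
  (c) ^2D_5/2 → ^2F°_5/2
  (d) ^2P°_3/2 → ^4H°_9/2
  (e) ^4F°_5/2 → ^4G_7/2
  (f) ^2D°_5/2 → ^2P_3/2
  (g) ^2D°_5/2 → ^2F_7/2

(a) forbidden (parity, ΔL, ΔJ fail)
(b) allowed
(c) allowed
(d) forbidden (parity, ΔS, ΔL, ΔJ fail)
(e) allowed
(f) allowed
(g) allowed
Total allowed: 5 of 7.

5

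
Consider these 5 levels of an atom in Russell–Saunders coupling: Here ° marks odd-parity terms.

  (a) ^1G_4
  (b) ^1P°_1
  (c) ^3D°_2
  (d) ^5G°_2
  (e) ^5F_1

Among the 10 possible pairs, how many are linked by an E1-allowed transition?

(a)–(b): forbidden (ΔL, ΔJ).
(a)–(c): forbidden (ΔS, ΔL, ΔJ).
(a)–(d): forbidden (ΔS, ΔJ).
(a)–(e): forbidden (parity, ΔS, ΔJ).
(b)–(c): forbidden (parity, ΔS).
(b)–(d): forbidden (parity, ΔS, ΔL).
(b)–(e): forbidden (ΔS, ΔL).
(c)–(d): forbidden (parity, ΔS, ΔL).
(c)–(e): forbidden (ΔS).
(d)–(e): allowed.
Allowed pairs: 1 of 10.

1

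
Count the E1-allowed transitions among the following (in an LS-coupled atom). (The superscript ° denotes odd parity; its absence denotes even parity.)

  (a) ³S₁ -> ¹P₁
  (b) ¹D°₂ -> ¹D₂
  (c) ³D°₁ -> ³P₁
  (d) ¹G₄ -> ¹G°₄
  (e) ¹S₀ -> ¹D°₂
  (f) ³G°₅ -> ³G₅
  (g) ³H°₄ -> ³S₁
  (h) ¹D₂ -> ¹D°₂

5

(a) forbidden (parity, ΔS fail)
(b) allowed
(c) allowed
(d) allowed
(e) forbidden (ΔL, ΔJ fail)
(f) allowed
(g) forbidden (ΔL, ΔJ fail)
(h) allowed
Total allowed: 5 of 8.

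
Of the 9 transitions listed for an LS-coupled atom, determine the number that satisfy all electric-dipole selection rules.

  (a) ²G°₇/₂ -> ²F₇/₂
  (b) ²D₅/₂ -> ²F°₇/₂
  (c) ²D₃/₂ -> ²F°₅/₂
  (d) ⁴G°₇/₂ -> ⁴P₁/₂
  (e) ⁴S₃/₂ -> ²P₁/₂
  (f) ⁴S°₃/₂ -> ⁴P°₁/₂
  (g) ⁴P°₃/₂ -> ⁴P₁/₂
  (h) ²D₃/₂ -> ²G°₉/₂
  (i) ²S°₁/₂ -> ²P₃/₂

5

(a) allowed
(b) allowed
(c) allowed
(d) forbidden (ΔL, ΔJ fail)
(e) forbidden (parity, ΔS fail)
(f) forbidden (parity fails)
(g) allowed
(h) forbidden (ΔL, ΔJ fail)
(i) allowed
Total allowed: 5 of 9.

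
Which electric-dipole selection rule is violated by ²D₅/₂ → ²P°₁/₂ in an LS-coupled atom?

the ΔJ = 0, ±1 rule

Reading off the term symbols: S 1/2→1/2, L 2→1, J 5/2→1/2, parity even→odd.
Parity must change: even → odd — ok.
ΔS = 0: S: 1/2 → 1/2 — ok.
ΔL = 0, ±1 (not L=0↔0): L: 2 → 1, ΔL = -1 — ok.
ΔJ = 0, ±1 (not J=0↔0): J: 5/2 → 1/2, ΔJ = -2 — fails.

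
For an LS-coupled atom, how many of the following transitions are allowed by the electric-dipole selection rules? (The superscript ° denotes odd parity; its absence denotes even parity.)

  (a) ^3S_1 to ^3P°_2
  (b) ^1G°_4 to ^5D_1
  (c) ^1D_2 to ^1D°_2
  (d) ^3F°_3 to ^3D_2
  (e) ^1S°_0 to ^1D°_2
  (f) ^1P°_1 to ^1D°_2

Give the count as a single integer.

3

(a) allowed
(b) forbidden (ΔS, ΔL, ΔJ fail)
(c) allowed
(d) allowed
(e) forbidden (parity, ΔL, ΔJ fail)
(f) forbidden (parity fails)
Total allowed: 3 of 6.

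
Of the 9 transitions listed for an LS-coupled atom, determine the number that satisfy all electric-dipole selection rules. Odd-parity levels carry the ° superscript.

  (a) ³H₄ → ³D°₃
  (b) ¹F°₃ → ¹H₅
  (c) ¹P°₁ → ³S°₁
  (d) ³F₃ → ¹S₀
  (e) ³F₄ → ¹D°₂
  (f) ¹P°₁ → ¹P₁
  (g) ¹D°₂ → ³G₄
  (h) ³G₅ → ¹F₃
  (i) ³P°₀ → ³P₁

2

(a) forbidden (ΔL fails)
(b) forbidden (ΔL, ΔJ fail)
(c) forbidden (parity, ΔS fail)
(d) forbidden (parity, ΔS, ΔL, ΔJ fail)
(e) forbidden (ΔS, ΔJ fail)
(f) allowed
(g) forbidden (ΔS, ΔL, ΔJ fail)
(h) forbidden (parity, ΔS, ΔJ fail)
(i) allowed
Total allowed: 2 of 9.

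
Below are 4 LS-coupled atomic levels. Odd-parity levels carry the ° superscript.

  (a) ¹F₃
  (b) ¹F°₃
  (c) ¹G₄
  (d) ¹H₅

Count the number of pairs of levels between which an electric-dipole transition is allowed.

(a)–(b): allowed.
(a)–(c): forbidden (parity).
(a)–(d): forbidden (parity, ΔL, ΔJ).
(b)–(c): allowed.
(b)–(d): forbidden (ΔL, ΔJ).
(c)–(d): forbidden (parity).
Allowed pairs: 2 of 6.

2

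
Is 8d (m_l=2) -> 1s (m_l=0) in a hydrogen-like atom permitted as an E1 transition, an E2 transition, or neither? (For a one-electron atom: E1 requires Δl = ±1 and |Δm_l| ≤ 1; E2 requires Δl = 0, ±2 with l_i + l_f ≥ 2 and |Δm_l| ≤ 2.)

Δl = 0 − 2 = -2; l_i + l_f = 2.
Δm_l = -2.
E1 (Δl = ±1, |Δm_l| ≤ 1): not satisfied.
E2 (Δl = 0,±2, l_i+l_f ≥ 2, |Δm_l| ≤ 2): satisfied.

E2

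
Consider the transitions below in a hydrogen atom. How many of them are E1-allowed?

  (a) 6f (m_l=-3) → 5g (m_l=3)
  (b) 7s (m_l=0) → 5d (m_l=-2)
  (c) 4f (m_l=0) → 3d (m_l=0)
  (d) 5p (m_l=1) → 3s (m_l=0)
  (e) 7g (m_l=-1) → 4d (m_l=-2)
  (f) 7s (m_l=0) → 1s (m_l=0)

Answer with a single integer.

(a) forbidden — Δm_l = +6 (E1 requires Δm_l = 0, ±1)
(b) forbidden — Δl = +2 (E1 requires Δl = ±1); Δm_l = -2 (E1 requires Δm_l = 0, ±1)
(c) allowed
(d) allowed
(e) forbidden — Δl = -2 (E1 requires Δl = ±1)
(f) forbidden — Δl = +0 (E1 requires Δl = ±1)
Total allowed: 2 of 6.

2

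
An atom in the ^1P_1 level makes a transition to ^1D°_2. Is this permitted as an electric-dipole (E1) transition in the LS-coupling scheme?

allowed

Initial level: S=0, L=1, J=1, parity even. Final level: S=0, L=2, J=2, parity odd.
Parity must change: even → odd — ✓.
ΔS = 0: S: 0 → 0 — ✓.
ΔL = 0, ±1 (not L=0↔0): L: 1 → 2, ΔL = +1 — ✓.
ΔJ = 0, ±1 (not J=0↔0): J: 1 → 2, ΔJ = +1 — ✓.
All four E1 rules are satisfied.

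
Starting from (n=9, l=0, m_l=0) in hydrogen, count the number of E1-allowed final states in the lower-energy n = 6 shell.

3

E1 requires Δl = ±1, so l_f ∈ {-1, 1}; with 0 ≤ l_f ≤ n_f−1 = 5, the allowed l_f values are {1}.
For l_f = 1: m_f ∈ {m_i−1, m_i, m_i+1} ∩ [−1, 1] = {-1, 0, 1} → 3 states.
Total: 3.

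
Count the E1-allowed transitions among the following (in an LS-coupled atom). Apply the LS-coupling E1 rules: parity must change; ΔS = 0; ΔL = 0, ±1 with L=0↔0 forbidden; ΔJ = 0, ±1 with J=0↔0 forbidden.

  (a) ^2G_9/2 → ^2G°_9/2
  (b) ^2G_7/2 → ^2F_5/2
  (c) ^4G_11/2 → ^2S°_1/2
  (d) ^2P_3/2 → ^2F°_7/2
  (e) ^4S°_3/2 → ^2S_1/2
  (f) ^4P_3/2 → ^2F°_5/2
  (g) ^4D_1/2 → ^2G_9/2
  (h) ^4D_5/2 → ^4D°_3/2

(a) allowed
(b) forbidden (parity fails)
(c) forbidden (ΔS, ΔL, ΔJ fail)
(d) forbidden (ΔL, ΔJ fail)
(e) forbidden (ΔS, ΔL fail)
(f) forbidden (ΔS, ΔL fail)
(g) forbidden (parity, ΔS, ΔL, ΔJ fail)
(h) allowed
Total allowed: 2 of 8.

2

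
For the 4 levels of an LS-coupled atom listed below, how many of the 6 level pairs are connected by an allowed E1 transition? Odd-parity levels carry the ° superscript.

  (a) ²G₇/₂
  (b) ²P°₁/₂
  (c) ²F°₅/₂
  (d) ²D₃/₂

3

(a)–(b): forbidden (ΔL, ΔJ).
(a)–(c): allowed.
(a)–(d): forbidden (parity, ΔL, ΔJ).
(b)–(c): forbidden (parity, ΔL, ΔJ).
(b)–(d): allowed.
(c)–(d): allowed.
Allowed pairs: 3 of 6.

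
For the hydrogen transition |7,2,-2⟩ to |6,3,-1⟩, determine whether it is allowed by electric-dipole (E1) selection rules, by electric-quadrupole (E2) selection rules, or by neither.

E1

Δl = 3 − 2 = +1; l_i + l_f = 5.
Δm_l = +1.
E1 (Δl = ±1, |Δm_l| ≤ 1): satisfied.
E2 (Δl = 0,±2, l_i+l_f ≥ 2, |Δm_l| ≤ 2): not satisfied.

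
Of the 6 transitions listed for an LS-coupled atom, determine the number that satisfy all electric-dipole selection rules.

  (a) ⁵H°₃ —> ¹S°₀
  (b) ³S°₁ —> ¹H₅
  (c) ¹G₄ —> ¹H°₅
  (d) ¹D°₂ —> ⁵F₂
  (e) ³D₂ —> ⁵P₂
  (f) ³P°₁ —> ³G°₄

1

(a) forbidden (parity, ΔS, ΔL, ΔJ fail)
(b) forbidden (ΔS, ΔL, ΔJ fail)
(c) allowed
(d) forbidden (ΔS fails)
(e) forbidden (parity, ΔS fail)
(f) forbidden (parity, ΔL, ΔJ fail)
Total allowed: 1 of 6.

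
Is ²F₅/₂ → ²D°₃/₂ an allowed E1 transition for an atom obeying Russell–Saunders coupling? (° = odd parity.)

allowed

Parity must change: even → odd — satisfied.
ΔS = 0: S: 1/2 → 1/2 — satisfied.
ΔL = 0, ±1 (not L=0↔0): L: 3 → 2, ΔL = -1 — satisfied.
ΔJ = 0, ±1 (not J=0↔0): J: 5/2 → 3/2, ΔJ = -1 — satisfied.
All four E1 rules are satisfied.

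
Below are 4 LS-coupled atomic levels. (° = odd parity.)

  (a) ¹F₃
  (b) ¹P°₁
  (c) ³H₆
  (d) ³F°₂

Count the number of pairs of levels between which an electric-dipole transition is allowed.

0

(a)–(b): forbidden (ΔL, ΔJ).
(a)–(c): forbidden (parity, ΔS, ΔL, ΔJ).
(a)–(d): forbidden (ΔS).
(b)–(c): forbidden (ΔS, ΔL, ΔJ).
(b)–(d): forbidden (parity, ΔS, ΔL).
(c)–(d): forbidden (ΔL, ΔJ).
Allowed pairs: 0 of 6.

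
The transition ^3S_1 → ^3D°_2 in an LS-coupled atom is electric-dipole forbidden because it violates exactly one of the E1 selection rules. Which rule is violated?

Parity must change: even → odd — ✓.
ΔS = 0: S: 1 → 1 — ✓.
ΔL = 0, ±1 (not L=0↔0): L: 0 → 2, ΔL = +2 — ✗.
ΔJ = 0, ±1 (not J=0↔0): J: 1 → 2, ΔJ = +1 — ✓.

the ΔL = 0, ±1 rule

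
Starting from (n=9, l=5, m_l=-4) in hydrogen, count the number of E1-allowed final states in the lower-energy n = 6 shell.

2

E1 requires Δl = ±1, so l_f ∈ {4, 6}; with 0 ≤ l_f ≤ n_f−1 = 5, the allowed l_f values are {4}.
For l_f = 4: m_f ∈ {m_i−1, m_i, m_i+1} ∩ [−4, 4] = {-4, -3} → 2 states.
Total: 2.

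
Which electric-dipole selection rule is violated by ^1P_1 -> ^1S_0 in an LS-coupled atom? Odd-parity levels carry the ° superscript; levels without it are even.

parity

Reading off the term symbols: S 0→0, L 1→0, J 1→0, parity even→even.
ΔL = 0, ±1 (not L=0↔0): L: 1 → 0, ΔL = -1 — ok.
ΔJ = 0, ±1 (not J=0↔0): J: 1 → 0, ΔJ = -1 — ok.
Parity must change: even → even — fails.
ΔS = 0: S: 0 → 0 — ok.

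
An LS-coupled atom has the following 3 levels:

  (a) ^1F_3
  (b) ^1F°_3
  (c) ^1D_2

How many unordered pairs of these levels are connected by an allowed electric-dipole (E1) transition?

(a)–(b): allowed.
(a)–(c): forbidden (parity).
(b)–(c): allowed.
Allowed pairs: 2 of 3.

2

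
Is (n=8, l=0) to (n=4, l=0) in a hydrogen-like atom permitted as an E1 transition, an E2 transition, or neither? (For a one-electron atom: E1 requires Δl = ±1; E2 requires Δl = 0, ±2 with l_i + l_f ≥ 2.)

neither

Δl = 0 − 0 = +0; l_i + l_f = 0.
E1 (Δl = ±1): not satisfied.
E2 (Δl = 0,±2, l_i+l_f ≥ 2): not satisfied.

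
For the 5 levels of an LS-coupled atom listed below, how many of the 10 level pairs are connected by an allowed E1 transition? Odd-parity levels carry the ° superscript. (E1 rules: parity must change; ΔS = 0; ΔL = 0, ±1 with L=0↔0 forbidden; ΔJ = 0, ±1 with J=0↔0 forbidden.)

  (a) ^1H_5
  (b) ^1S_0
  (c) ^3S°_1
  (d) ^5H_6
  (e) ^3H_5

0

(a)–(b): forbidden (parity, ΔL, ΔJ).
(a)–(c): forbidden (ΔS, ΔL, ΔJ).
(a)–(d): forbidden (parity, ΔS).
(a)–(e): forbidden (parity, ΔS).
(b)–(c): forbidden (ΔS, ΔL).
(b)–(d): forbidden (parity, ΔS, ΔL, ΔJ).
(b)–(e): forbidden (parity, ΔS, ΔL, ΔJ).
(c)–(d): forbidden (ΔS, ΔL, ΔJ).
(c)–(e): forbidden (ΔL, ΔJ).
(d)–(e): forbidden (parity, ΔS).
Allowed pairs: 0 of 10.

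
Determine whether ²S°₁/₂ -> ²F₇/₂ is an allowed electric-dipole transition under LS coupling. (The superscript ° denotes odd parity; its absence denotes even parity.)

Parity must change: odd → even — satisfied.
ΔS = 0: S: 1/2 → 1/2 — satisfied.
ΔL = 0, ±1 (not L=0↔0): L: 0 → 3, ΔL = +3 — violated.
ΔJ = 0, ±1 (not J=0↔0): J: 1/2 → 7/2, ΔJ = +3 — violated.
Rule(s) violated: ΔL, ΔJ.

forbidden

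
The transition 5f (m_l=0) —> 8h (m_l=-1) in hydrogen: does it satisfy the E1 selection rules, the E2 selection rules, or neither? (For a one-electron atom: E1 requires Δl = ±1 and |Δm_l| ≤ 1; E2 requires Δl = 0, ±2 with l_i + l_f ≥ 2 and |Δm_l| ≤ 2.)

E2

Δl = 5 − 3 = +2; l_i + l_f = 8.
Δm_l = -1.
E1 (Δl = ±1, |Δm_l| ≤ 1): not satisfied.
E2 (Δl = 0,±2, l_i+l_f ≥ 2, |Δm_l| ≤ 2): satisfied.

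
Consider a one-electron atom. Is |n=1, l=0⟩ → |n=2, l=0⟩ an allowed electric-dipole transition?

forbidden

Initial l = 0, final l = 0, so Δl = +0. E1 requires Δl = ±1: ✗.
The transition is electric-dipole forbidden.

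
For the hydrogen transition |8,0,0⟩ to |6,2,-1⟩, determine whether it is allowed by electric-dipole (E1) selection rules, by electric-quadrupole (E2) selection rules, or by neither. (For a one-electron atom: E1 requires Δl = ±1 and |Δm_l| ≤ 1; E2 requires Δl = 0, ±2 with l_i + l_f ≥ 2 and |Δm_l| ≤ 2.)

Δl = 2 − 0 = +2; l_i + l_f = 2.
Δm_l = -1.
E1 (Δl = ±1, |Δm_l| ≤ 1): not satisfied.
E2 (Δl = 0,±2, l_i+l_f ≥ 2, |Δm_l| ≤ 2): satisfied.

E2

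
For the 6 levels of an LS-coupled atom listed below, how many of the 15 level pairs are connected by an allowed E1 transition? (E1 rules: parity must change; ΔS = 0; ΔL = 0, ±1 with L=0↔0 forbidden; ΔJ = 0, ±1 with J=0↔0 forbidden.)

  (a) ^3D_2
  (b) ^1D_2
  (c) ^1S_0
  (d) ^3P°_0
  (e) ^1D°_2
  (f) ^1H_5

(a)–(b): forbidden (parity, ΔS).
(a)–(c): forbidden (parity, ΔS, ΔL, ΔJ).
(a)–(d): forbidden (ΔJ).
(a)–(e): forbidden (ΔS).
(a)–(f): forbidden (parity, ΔS, ΔL, ΔJ).
(b)–(c): forbidden (parity, ΔL, ΔJ).
(b)–(d): forbidden (ΔS, ΔJ).
(b)–(e): allowed.
(b)–(f): forbidden (parity, ΔL, ΔJ).
(c)–(d): forbidden (ΔS, ΔJ).
(c)–(e): forbidden (ΔL, ΔJ).
(c)–(f): forbidden (parity, ΔL, ΔJ).
(d)–(e): forbidden (parity, ΔS, ΔJ).
(d)–(f): forbidden (ΔS, ΔL, ΔJ).
(e)–(f): forbidden (ΔL, ΔJ).
Allowed pairs: 1 of 15.

1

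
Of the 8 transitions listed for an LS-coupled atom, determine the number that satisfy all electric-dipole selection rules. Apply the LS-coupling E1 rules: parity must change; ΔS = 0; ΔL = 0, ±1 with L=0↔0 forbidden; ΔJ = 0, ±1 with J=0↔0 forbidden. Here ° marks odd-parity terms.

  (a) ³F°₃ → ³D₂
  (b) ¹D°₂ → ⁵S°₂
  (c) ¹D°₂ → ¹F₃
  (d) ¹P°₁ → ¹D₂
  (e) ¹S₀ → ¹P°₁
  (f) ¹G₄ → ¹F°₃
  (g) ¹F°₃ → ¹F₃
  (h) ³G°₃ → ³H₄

(a) allowed
(b) forbidden (parity, ΔS, ΔL fail)
(c) allowed
(d) allowed
(e) allowed
(f) allowed
(g) allowed
(h) allowed
Total allowed: 7 of 8.

7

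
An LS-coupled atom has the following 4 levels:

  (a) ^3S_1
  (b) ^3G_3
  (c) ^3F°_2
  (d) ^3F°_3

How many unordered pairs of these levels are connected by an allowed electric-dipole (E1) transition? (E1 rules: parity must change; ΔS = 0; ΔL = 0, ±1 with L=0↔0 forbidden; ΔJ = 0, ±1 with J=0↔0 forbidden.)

2

(a)–(b): forbidden (parity, ΔL, ΔJ).
(a)–(c): forbidden (ΔL).
(a)–(d): forbidden (ΔL, ΔJ).
(b)–(c): allowed.
(b)–(d): allowed.
(c)–(d): forbidden (parity).
Allowed pairs: 2 of 6.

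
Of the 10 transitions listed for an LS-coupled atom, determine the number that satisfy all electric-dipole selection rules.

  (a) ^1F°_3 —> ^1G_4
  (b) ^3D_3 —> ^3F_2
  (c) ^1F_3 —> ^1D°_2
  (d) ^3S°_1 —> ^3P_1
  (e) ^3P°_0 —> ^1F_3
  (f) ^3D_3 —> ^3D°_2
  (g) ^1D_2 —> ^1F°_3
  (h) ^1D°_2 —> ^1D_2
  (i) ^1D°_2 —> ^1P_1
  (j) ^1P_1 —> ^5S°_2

(a) allowed
(b) forbidden (parity fails)
(c) allowed
(d) allowed
(e) forbidden (ΔS, ΔL, ΔJ fail)
(f) allowed
(g) allowed
(h) allowed
(i) allowed
(j) forbidden (ΔS fails)
Total allowed: 7 of 10.

7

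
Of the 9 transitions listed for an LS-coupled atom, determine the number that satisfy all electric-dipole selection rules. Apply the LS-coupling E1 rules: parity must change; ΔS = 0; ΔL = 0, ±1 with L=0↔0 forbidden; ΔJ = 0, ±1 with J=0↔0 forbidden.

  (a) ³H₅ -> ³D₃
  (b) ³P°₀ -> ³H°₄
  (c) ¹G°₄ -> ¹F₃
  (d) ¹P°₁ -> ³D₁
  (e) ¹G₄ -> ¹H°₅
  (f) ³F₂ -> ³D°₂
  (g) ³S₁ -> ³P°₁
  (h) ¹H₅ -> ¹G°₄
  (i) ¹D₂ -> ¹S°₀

(a) forbidden (parity, ΔL, ΔJ fail)
(b) forbidden (parity, ΔL, ΔJ fail)
(c) allowed
(d) forbidden (ΔS fails)
(e) allowed
(f) allowed
(g) allowed
(h) allowed
(i) forbidden (ΔL, ΔJ fail)
Total allowed: 5 of 9.

5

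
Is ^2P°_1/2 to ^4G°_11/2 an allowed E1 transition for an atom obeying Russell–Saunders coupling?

forbidden

Parity must change: odd → odd — ✗.
ΔS = 0: S: 1/2 → 3/2 — ✗.
ΔJ = 0, ±1 (not J=0↔0): J: 1/2 → 11/2, ΔJ = +5 — ✗.
ΔL = 0, ±1 (not L=0↔0): L: 1 → 4, ΔL = +3 — ✗.
Rule(s) violated: parity, ΔS, ΔL, ΔJ.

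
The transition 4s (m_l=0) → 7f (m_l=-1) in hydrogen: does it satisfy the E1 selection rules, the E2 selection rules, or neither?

neither

Δl = 3 − 0 = +3; l_i + l_f = 3.
Δm_l = -1.
E1 (Δl = ±1, |Δm_l| ≤ 1): not satisfied.
E2 (Δl = 0,±2, l_i+l_f ≥ 2, |Δm_l| ≤ 2): not satisfied.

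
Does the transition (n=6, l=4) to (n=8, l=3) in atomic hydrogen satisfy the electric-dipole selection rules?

Δl = 3 − 4 = -1; the E1 rule Δl = ±1 is ✓.
All E1 selection rules are satisfied.

allowed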